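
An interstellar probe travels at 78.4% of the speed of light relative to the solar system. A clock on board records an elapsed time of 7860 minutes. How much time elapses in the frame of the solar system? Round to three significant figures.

With β = 0.784, γ = 1/√(1 − 0.784²) = 1/√0.385344 = 1.6109.
Time dilation: Δt = γ·Δτ = 1.6109 × 7860 = 12700 minutes.

12700 minutes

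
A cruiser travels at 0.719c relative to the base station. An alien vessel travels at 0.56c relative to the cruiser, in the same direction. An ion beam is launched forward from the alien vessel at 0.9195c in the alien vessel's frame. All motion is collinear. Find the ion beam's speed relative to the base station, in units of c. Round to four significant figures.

Compose velocities in two stages. Stage 1 (into S'): u₁ = (0.9195+0.56)/(1+0.9195×0.56) = 0.97662.
Stage 2 (into S): u = (0.97662+0.719)/(1+0.97662×0.719) = 0.99614, so the speed is 0.9961c.

0.9961c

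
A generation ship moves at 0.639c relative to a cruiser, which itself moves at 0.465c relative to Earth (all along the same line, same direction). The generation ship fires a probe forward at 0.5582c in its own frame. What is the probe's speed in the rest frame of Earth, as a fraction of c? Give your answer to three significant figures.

0.955c

Compose velocities in two stages. Stage 1 (into S'): u₁ = (0.5582+0.639)/(1+0.5582×0.639) = 0.88244.
Stage 2 (into S): u = (0.88244+0.465)/(1+0.88244×0.465) = 0.9554, so the speed is 0.955c.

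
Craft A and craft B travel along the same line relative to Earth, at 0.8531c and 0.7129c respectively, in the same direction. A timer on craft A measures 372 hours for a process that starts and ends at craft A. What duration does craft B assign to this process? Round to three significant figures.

398 hours

Speed of craft A in craft B's frame: u = (v_A − v_B)/(1 − v_A v_B/c²) = (0.8531 − 0.7129)/(1 − 0.8531×0.7129) = 0.1402/0.39182501 = 0.35781; |u| = 0.35781c.
γ for this relative speed: γ = 1/√(1 − 0.128028) = 1.0709.
The clock on craft A records proper time, so craft B measures Δt = γΔτ = 1.0709 × 372 = 398 hours.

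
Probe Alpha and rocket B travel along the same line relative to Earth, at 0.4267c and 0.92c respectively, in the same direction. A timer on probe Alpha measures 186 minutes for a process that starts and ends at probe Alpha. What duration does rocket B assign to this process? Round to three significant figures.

319 minutes

Transform probe Alpha's velocity into rocket B's frame: (0.4267 − 0.92)/(1 − 0.4267·0.92) = −0.4933/0.607436, so the relative speed is 0.8121c.
γ for this relative speed: γ = 1/√(1 − 0.659506) = 1.7137.
Probe Alpha's interval is proper; time dilation gives Δt_B = γΔτ = 1.7137 × 186 minutes = 319 minutes.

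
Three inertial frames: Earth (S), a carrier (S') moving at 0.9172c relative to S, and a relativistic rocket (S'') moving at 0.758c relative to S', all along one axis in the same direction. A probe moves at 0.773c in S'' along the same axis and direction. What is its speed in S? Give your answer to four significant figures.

0.9985c

Compose velocities in two stages. Stage 1 (into S'): u₁ = (0.773+0.758)/(1+0.773×0.758) = 0.96536.
Stage 2 (into S): u = (0.96536+0.9172)/(1+0.96536×0.9172) = 0.99848, so the speed is 0.9985c.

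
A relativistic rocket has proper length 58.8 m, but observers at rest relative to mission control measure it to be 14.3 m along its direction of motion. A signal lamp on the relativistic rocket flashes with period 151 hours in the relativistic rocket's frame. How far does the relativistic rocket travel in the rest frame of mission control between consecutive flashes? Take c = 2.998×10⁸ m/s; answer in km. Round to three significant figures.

From L = L₀/γ: γ = 58.8/14.3 = 4.11189.
β = √(1 − 1/γ²) = 0.96998. Lab-frame period = γτ = 4.11189×151 hours = 620.9 hours. Distance = βc × γτ = 0.96998 × 2.998×10⁸ m/s × 2235240 s = 6.5001×10^14 m = 6.50×10^11 km.

6.50×10^11 km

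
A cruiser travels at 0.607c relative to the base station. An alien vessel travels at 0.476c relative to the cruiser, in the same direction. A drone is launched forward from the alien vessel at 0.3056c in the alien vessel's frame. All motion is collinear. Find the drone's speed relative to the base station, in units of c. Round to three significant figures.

First combine the drone and alien vessel (S''→S'): u₁ = (0.3056 + 0.476)/(1 + 0.3056×0.476) = 0.7816/1.1454656 = 0.68234.
Then combine with the cruiser (S'→S): u = (0.68234 + 0.607)/(1 + 0.68234×0.607) = 1.28934/1.41418038 = 0.91172.

0.912c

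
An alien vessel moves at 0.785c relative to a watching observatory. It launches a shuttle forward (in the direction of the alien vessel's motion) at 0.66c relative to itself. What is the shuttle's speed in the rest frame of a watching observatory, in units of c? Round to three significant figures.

0.952c

Relativistic velocity addition: u = (u' + v)/(1 + u'v/c²), with u' = 0.66c and v = 0.785c.
Numerator: 0.66 + 0.785 = 1.445. Denominator: 1 + (0.66)(0.785) = 1.5181.
u = 1.445/1.5181 = 0.95185, so the speed is 0.952c.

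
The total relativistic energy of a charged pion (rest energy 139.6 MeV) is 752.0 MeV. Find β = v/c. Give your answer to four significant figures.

Total energy E = γmc² gives γ = 752.0/139.6 = 5.3868.
Hence β = √(1 − 1/γ²) = √(1 − 0.0344618) = √0.9655382 = 0.9826.

0.9826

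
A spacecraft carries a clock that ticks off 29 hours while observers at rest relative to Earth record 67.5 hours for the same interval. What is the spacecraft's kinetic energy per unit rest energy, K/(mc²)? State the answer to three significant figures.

1.33

From Δt = γΔτ: γ = 67.5/29 = 2.32759.
K/(mc²) = γ − 1 = 2.32759 − 1 = 1.33.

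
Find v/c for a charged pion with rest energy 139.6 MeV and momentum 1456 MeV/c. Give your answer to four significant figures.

βγ = pc/(mc²) = 1456/139.6 = 10.43.
Since γ² = 1 + (βγ)² = 109.785, γ = √109.785 = 10.4778, and β = (βγ)/γ = 10.43/10.4778 = 0.9954.

0.9954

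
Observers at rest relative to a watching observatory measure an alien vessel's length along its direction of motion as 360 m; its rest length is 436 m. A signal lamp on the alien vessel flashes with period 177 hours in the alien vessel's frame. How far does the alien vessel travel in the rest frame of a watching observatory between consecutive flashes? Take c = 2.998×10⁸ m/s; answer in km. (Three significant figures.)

γ = L₀/L = 436/360 = 1.21111.
β = √(1 − 1/γ²) = 0.56413. Lab-frame period = γτ = 1.21111×177 hours = 214.37 hours. Distance = βc × γτ = 0.56413 × 2.998×10⁸ m/s × 771732 s = 1.3052×10^14 m = 1.31×10^11 km.

1.31×10^11 km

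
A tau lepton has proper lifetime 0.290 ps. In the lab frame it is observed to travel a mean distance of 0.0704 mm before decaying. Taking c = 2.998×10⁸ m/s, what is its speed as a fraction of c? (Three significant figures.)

Lab distance = (lab lifetime)·v = γτ·βc, so βγ = d/(cτ) = 7.040×10^-5/(2.998×10⁸ × 2.900×10^-13) = 0.80974.
With βγ = 0.80974: γ² = 1 + (βγ)² = 1.655679, and β = (βγ)/γ = 0.80974/1.28673 = 0.629.

0.629c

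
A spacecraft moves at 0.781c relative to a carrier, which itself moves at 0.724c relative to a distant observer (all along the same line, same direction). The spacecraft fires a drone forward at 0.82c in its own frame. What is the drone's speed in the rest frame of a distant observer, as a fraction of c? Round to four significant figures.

0.9961c

Compose velocities in two stages. Stage 1 (into S'): u₁ = (0.82+0.781)/(1+0.82×0.781) = 0.97597.
Stage 2 (into S): u = (0.97597+0.724)/(1+0.97597×0.724) = 0.99611, so the speed is 0.9961c.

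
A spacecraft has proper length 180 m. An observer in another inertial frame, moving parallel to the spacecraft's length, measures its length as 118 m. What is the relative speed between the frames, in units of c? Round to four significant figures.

0.7551c

Length contraction gives γ = L₀/L = 180/118 = 1.5254.
β = √(1 − 1/γ²) = √0.570234 = 0.7551.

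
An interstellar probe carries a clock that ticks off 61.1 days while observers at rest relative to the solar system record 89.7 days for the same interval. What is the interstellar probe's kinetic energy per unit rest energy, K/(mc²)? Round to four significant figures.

0.4681

From Δt = γΔτ: γ = 89.7/61.1 = 1.46809.
Since K = (γ−1)mc², K/(mc²) = 1.46809 − 1 = 0.4681.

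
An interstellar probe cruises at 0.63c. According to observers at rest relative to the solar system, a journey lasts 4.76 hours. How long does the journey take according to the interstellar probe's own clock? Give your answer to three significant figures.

Lorentz factor: γ = (1 − 0.3969)^(−1/2) = 1.2877.
The moving clock records proper time: Δτ = Δt/γ = 4.76/1.2877 = 3.70 hours.

3.70 hours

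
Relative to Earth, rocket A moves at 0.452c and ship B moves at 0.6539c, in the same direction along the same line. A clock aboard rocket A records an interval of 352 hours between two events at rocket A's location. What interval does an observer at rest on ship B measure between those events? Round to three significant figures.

The velocity of rocket A relative to ship B is (0.452 − 0.6539)c / (1 − 0.452×0.6539) = −0.28661c; relative speed 0.28661c.
γ for this relative speed: γ = 1/√(1 − 0.0821453) = 1.0438.
Rocket A's interval is proper; time dilation gives Δt_B = γΔτ = 1.0438 × 352 hours = 367 hours.

367 hours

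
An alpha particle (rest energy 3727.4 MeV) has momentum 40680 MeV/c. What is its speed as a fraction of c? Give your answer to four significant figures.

pc/(mc²) = 40680/3727.4 = 10.914 = βγ = β/√(1−β²).
So β² = x²/(1 + x²) with x = 10.914: x² = 119.115, β² = 119.115/120.115 = 0.991675, β = 0.9958.

0.9958c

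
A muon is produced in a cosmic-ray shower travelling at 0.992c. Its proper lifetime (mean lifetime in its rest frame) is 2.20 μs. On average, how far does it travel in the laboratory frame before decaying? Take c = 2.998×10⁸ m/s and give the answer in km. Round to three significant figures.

5.18 km

Lorentz factor: γ = (1 − 0.984064)^(−1/2) = 7.9216.
Lab-frame lifetime: Δt = γτ = 7.9216 × 2.20 μs = 17.428 μs.
Distance: d = vΔt = 0.992 × 2.998×10⁸ m/s × 1.7428×10^-5 s = 5180 m = 5.18 km.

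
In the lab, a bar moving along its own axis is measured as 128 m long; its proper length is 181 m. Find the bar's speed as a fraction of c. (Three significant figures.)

0.707c

Length contraction gives γ = L₀/L = 181/128 = 1.4141.
β = √(1 − 1/γ²) = √0.49992 = 0.707.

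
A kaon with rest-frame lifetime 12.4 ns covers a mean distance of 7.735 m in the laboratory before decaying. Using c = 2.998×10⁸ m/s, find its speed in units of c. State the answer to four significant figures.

0.9013c

d = βγcτ ⇒ βγ = d/(cτ) = 7.735 m / (3.71752 m) = 2.0807.
β = (βγ)/√(1+(βγ)²) = 2.0807/√5.32931 = 0.9013.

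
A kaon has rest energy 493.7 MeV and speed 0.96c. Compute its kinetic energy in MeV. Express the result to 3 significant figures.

1270 MeV

Lorentz factor: γ = (1 − 0.9216)^(−1/2) = 3.5714.
Kinetic energy: K = (γ − 1)mc² = (3.5714 − 1) × 493.7 MeV = 2.5714 × 493.7 = 1270 MeV.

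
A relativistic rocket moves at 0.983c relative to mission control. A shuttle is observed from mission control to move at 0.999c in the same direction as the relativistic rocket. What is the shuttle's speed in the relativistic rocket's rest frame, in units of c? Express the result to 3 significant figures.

Transform to the relativistic rocket's frame: u' = (u − v)/(1 − uv/c²).
u' = (0.999 − 0.983)/(1 − 0.999×0.983) = 0.016/0.017983 = 0.88973.
Speed in the relativistic rocket's frame: 0.890c (in the same direction).

0.890c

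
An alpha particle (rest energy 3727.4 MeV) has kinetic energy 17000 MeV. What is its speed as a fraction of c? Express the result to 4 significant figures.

γ = 1 + K/(mc²) = 1 + 17000/3727.4 = 5.5608.
β = √(1 − 1/γ²) = √(1 − 0.0323389) = √0.9676611 = 0.9837.

0.9837c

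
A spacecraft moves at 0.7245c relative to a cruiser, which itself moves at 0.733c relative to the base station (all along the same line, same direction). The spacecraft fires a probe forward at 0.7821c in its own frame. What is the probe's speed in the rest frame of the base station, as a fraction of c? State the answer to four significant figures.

0.9940c

Apply u = (u'+v)/(1+u'v) twice. Probe in the cruiser frame: (0.7821+0.7245)/(1+0.7821·0.7245) = 1.5066/1.56663145 = 0.96168c.
That velocity, transformed to the rest frame of the base station: (0.96168+0.733)/(1+0.96168·0.733) = 1.69468/1.70491144 = 0.994c.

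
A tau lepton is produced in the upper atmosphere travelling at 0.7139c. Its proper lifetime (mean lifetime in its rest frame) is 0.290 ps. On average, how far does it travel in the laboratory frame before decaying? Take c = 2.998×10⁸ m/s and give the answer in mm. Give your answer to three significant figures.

γ = 1/√(1 − β²) = 1/√(1 − 0.50965321) = 1/√0.49034679 = 1/0.700248 = 1.4281.
Lab-frame lifetime: Δt = γτ = 1.4281 × 0.290 ps = 0.41415 ps.
Distance: d = vΔt = 0.7139 × 2.998×10⁸ m/s × 4.1415×10^-13 s = 8.86×10^-5 m = 0.0886 mm.

0.0886 mm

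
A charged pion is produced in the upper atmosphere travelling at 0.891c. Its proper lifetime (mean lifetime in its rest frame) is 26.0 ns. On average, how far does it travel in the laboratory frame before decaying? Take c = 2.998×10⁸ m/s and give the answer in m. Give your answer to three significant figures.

With β = 0.891, γ = 1/√(1 − 0.891²) = 1/√0.206119 = 2.2026.
Lab-frame lifetime: Δt = γτ = 2.2026 × 26.0 ns = 57.268 ns.
Distance: d = vΔt = 0.891 × 2.998×10⁸ m/s × 5.7268×10^-8 s = 15.3 m.

15.3 m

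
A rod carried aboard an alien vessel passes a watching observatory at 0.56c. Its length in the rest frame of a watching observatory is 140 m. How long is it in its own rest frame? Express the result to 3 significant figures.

169 m

β² = 0.3136, so γ = 1/√0.6864 = 1.207.
Proper length: L₀ = γ·L = 1.207 × 140 = 169 m.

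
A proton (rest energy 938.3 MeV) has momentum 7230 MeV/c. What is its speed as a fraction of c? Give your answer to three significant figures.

βγ = pc/(mc²) = 7230/938.3 = 7.7054.
Since γ² = 1 + (βγ)² = 60.3732, γ = √60.3732 = 7.77002, and β = (βγ)/γ = 7.7054/7.77002 = 0.992.

0.992c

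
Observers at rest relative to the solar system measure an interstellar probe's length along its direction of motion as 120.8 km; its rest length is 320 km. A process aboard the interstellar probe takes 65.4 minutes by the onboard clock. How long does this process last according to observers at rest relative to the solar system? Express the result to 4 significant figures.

173.2 minutes

γ = L₀/L = 320/120.8 = 2.64901.
Δt = γΔτ = 2.64901 × 65.4 = 173.2 minutes.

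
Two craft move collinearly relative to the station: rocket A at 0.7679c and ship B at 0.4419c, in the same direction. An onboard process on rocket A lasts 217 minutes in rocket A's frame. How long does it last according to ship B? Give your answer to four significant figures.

Transform rocket A's velocity into ship B's frame: (0.7679 − 0.4419)/(1 − 0.7679·0.4419) = 0.326/0.66066499, so the relative speed is 0.49344c.
γ for this relative speed: γ = 1/√(1 − 0.243483) = 1.1497.
Rocket A's interval is proper; time dilation gives Δt_B = γΔτ = 1.1497 × 217 minutes = 249.5 minutes.

249.5 minutes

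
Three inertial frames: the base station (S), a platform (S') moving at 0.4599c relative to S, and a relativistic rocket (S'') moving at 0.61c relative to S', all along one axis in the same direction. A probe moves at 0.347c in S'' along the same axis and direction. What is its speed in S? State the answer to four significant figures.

Apply u = (u'+v)/(1+u'v) twice. Probe in the platform frame: (0.347+0.61)/(1+0.347·0.61) = 0.957/1.21167 = 0.78982c.
That velocity, transformed to the rest frame of the base station: (0.78982+0.4599)/(1+0.78982·0.4599) = 1.24972/1.363238218 = 0.91673c.

0.9167c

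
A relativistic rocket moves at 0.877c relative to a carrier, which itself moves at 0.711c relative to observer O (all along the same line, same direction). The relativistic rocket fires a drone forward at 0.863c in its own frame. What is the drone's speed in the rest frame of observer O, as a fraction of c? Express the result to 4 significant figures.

0.9984c

Apply u = (u'+v)/(1+u'v) twice. Drone in the carrier frame: (0.863+0.877)/(1+0.863·0.877) = 1.74/1.756851 = 0.99041c.
That velocity, transformed to the rest frame of observer O: (0.99041+0.711)/(1+0.99041·0.711) = 1.70141/1.70418151 = 0.99837c.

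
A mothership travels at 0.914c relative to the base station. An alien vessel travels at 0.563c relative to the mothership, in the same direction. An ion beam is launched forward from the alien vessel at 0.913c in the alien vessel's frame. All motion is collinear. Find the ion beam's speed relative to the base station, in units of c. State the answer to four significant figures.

Apply u = (u'+v)/(1+u'v) twice. Ion beam in the mothership frame: (0.913+0.563)/(1+0.913·0.563) = 1.476/1.514019 = 0.97489c.
That velocity, transformed to the rest frame of the base station: (0.97489+0.914)/(1+0.97489·0.914) = 1.88889/1.89104946 = 0.99886c.

0.9989c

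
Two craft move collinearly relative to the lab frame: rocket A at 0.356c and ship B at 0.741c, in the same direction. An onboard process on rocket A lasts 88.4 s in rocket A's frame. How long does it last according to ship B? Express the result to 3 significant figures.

Speed of rocket A in ship B's frame: u = (v_A − v_B)/(1 − v_A v_B/c²) = (0.356 − 0.741)/(1 − 0.356×0.741) = −0.385/0.736204 = −0.52295; |u| = 0.52295c.
At |u| = 0.52295c, γ = (1 − 0.273477)^(−1/2) = 1.1732.
Rocket A's interval is proper; time dilation gives Δt_B = γΔτ = 1.1732 × 88.4 s = 104 s.

104 s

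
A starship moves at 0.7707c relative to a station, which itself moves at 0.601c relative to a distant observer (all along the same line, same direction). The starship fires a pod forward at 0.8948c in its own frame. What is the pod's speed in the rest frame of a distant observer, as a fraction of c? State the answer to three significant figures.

First combine the pod and starship (S''→S'): u₁ = (0.8948 + 0.7707)/(1 + 0.8948×0.7707) = 1.6655/1.68962236 = 0.98572.
Then combine with the station (S'→S): u = (0.98572 + 0.601)/(1 + 0.98572×0.601) = 1.58672/1.59241772 = 0.99642.

0.996c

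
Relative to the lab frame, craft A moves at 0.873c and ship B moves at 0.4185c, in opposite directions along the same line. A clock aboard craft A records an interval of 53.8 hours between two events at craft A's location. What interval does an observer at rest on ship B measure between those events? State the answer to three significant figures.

Transform craft A's velocity into ship B's frame: (0.873 + 0.4185)/(1 + 0.873·0.4185) = 1.2915/1.3653505, so the relative speed is 0.94591c.
γ for this relative speed: γ = 1/√(1 − 0.894746) = 3.0823.
The clock on craft A records proper time, so ship B measures Δt = γΔτ = 3.0823 × 53.8 = 166 hours.

166 hours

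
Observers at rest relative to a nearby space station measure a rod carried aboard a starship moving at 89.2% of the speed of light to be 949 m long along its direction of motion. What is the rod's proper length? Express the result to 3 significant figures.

γ = 1/√(1 − β²) = 1/√(1 − 0.795664) = 1/√0.204336 = 1/0.452035 = 2.2122.
Proper length: L₀ = γ·L = 2.2122 × 949 = 2100 m.

2100 m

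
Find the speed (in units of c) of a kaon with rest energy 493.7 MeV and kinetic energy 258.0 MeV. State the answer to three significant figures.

0.754c

γ = 1 + K/(mc²) = 1 + 258.0/493.7 = 1.5226.
β = √(1 − 1/γ²) = √(1 − 0.431349) = √0.568651 = 0.754.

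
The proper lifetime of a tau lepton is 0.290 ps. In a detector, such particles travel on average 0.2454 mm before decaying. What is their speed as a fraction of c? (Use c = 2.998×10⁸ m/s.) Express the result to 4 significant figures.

0.9426c

Let x = d/(cτ) = 2.454×10^-4 m / (2.998×10⁸ m/s × 2.900×10^-13 s) = 2.8226. Since d = βγcτ, x = βγ = β/√(1−β²).
Solving: β² = x²/(1+x²) = 7.96707/8.96707 = 0.888481, so β = 0.9426.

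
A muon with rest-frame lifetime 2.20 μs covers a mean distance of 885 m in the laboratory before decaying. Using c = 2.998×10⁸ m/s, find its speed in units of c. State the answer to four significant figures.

0.8018c

Let x = d/(cτ) = 885.0 m / (2.998×10⁸ m/s × 2.200×10^-6 s) = 1.3418. Since d = βγcτ, x = βγ = β/√(1−β²).
Solving: β² = x²/(1+x²) = 1.80043/2.80043 = 0.642912, so β = 0.8018.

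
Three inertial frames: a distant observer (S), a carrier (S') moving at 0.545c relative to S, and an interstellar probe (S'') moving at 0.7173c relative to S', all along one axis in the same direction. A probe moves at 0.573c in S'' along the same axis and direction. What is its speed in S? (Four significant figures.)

Apply u = (u'+v)/(1+u'v) twice. Probe in the carrier frame: (0.573+0.7173)/(1+0.573·0.7173) = 1.2903/1.4110129 = 0.91445c.
That velocity, transformed to the rest frame of a distant observer: (0.91445+0.545)/(1+0.91445·0.545) = 1.45945/1.49837525 = 0.97402c.

0.9740c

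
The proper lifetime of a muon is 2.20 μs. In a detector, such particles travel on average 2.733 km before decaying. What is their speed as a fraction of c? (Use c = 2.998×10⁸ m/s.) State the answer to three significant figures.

Let x = d/(cτ) = 2733 m / (2.998×10⁸ m/s × 2.200×10^-6 s) = 4.1437. Since d = βγcτ, x = βγ = β/√(1−β²).
Solving: β² = x²/(1+x²) = 17.1702/18.1702 = 0.944965, so β = 0.972.

0.972c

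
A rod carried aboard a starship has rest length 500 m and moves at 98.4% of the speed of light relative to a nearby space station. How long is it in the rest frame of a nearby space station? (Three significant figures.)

89.1 m

β² = 0.968256, so γ = 1/√0.031744 = 5.6127.
Along the direction of motion the measured length is L₀/γ = 500/5.6127 = 89.1 m.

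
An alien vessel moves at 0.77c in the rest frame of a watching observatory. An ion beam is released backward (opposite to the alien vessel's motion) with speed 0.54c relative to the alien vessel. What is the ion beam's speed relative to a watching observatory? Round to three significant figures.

Relativistic velocity addition: u = (u' + v)/(1 + u'v/c²), with u' = −0.54c and v = 0.77c.
Numerator: −0.54 + 0.77 = 0.23. Denominator: 1 + (−0.54)(0.77) = 0.5842.
u = 0.23/0.5842 = 0.3937, so the speed is 0.394c.

0.394c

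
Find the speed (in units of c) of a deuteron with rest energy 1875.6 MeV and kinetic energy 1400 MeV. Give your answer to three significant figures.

0.820c

γ = 1 + K/(mc²) = 1 + 1400/1875.6 = 1.7464.
β = √(1 − 1/γ²) = √(1 − 0.327878) = √0.672122 = 0.820.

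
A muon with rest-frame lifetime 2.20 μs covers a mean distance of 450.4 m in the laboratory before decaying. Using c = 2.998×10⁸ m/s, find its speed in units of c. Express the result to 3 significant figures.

d = βγcτ ⇒ βγ = d/(cτ) = 450.4 m / (659.56 m) = 0.68288.
β = (βγ)/√(1+(βγ)²) = 0.68288/√1.466325 = 0.564.

0.564c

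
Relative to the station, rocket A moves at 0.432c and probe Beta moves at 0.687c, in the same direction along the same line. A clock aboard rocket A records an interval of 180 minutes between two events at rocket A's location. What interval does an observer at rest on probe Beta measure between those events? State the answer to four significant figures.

193.1 minutes

The velocity of rocket A relative to probe Beta is (0.432 − 0.687)c / (1 − 0.432×0.687) = −0.36262c; relative speed 0.36262c.
At |u| = 0.36262c, γ = (1 − 0.131493)^(−1/2) = 1.073.
Rocket A's interval is proper; time dilation gives Δt_B = γΔτ = 1.073 × 180 minutes = 193.1 minutes.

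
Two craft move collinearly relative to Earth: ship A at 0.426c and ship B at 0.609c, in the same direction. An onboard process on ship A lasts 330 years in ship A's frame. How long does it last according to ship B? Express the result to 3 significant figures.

341 years

Transform ship A's velocity into ship B's frame: (0.426 − 0.609)/(1 − 0.426·0.609) = −0.183/0.740566, so the relative speed is 0.24711c.
γ for this relative speed: γ = 1/√(1 − 0.0610634) = 1.032.
The clock on ship A records proper time, so ship B measures Δt = γΔτ = 1.032 × 330 = 341 years.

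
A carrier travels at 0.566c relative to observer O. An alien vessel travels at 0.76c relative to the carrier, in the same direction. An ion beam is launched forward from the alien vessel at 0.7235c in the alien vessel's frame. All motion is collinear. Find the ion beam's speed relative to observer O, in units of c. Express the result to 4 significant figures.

0.9879c

Compose velocities in two stages. Stage 1 (into S'): u₁ = (0.7235+0.76)/(1+0.7235×0.76) = 0.95718.
Stage 2 (into S): u = (0.95718+0.566)/(1+0.95718×0.566) = 0.98795, so the speed is 0.9879c.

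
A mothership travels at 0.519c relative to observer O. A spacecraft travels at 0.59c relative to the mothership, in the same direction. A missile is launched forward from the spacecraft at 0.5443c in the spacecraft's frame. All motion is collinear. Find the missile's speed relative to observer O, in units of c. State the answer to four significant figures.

Apply u = (u'+v)/(1+u'v) twice. Missile in the mothership frame: (0.5443+0.59)/(1+0.5443·0.59) = 1.1343/1.321137 = 0.85858c.
That velocity, transformed to the rest frame of observer O: (0.85858+0.519)/(1+0.85858·0.519) = 1.37758/1.44560302 = 0.95294c.

0.9529c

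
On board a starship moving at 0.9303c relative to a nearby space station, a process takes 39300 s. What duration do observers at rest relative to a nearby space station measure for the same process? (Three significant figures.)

γ = 1/√(1 − β²) = 1/√(1 − 0.86545809) = 1/√0.13454191 = 1/0.3668 = 2.7263.
The onboard clock measures proper time, so the interval in the rest frame of a nearby space station is dilated: Δt = γ·Δτ = 2.7263 × 39300 s = 1.07×10^5 s.

1.07×10^5 s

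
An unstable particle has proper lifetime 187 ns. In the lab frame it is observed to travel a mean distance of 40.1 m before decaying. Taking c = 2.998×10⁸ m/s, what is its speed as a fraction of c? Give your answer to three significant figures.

d = βγcτ ⇒ βγ = d/(cτ) = 40.10 m / (56.0626 m) = 0.71527.
β = (βγ)/√(1+(βγ)²) = 0.71527/√1.511611 = 0.582.

0.582c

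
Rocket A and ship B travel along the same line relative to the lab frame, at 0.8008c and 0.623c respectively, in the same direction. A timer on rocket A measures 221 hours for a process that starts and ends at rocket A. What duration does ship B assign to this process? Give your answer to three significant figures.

236 hours

Transform rocket A's velocity into ship B's frame: (0.8008 − 0.623)/(1 − 0.8008·0.623) = 0.1778/0.5011016, so the relative speed is 0.35482c.
γ for this relative speed: γ = 1/√(1 − 0.125897) = 1.0696.
The clock on rocket A records proper time, so ship B measures Δt = γΔτ = 1.0696 × 221 = 236 hours.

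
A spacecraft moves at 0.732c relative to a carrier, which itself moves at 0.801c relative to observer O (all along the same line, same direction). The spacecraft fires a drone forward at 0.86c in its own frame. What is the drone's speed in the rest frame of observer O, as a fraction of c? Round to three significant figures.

Apply u = (u'+v)/(1+u'v) twice. Drone in the carrier frame: (0.86+0.732)/(1+0.86·0.732) = 1.592/1.62952 = 0.97697c.
That velocity, transformed to the rest frame of observer O: (0.97697+0.801)/(1+0.97697·0.801) = 1.77797/1.78255297 = 0.99743c.

0.997c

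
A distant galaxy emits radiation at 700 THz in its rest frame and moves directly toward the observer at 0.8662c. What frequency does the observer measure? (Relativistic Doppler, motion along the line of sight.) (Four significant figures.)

Relativistic Doppler (source moving toward): f_obs = f_src · √((1+β)/(1−β)).
With β = 0.8662: factor = √(1.8662/0.1338) = 3.7347.
f_obs = 700 × 3.7347 = 2614 THz.

2614 THz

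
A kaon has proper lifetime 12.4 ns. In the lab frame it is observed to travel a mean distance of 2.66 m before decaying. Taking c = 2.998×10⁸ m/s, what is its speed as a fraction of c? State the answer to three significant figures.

0.582c

d = βγcτ ⇒ βγ = d/(cτ) = 2.660 m / (3.71752 m) = 0.71553.
β = (βγ)/√(1+(βγ)²) = 0.71553/√1.511983 = 0.582.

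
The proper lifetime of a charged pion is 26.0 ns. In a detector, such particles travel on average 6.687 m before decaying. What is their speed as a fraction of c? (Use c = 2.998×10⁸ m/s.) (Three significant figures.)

d = βγcτ ⇒ βγ = d/(cτ) = 6.687 m / (7.7948 m) = 0.85788.
β = (βγ)/√(1+(βγ)²) = 0.85788/√1.735958 = 0.651.

0.651c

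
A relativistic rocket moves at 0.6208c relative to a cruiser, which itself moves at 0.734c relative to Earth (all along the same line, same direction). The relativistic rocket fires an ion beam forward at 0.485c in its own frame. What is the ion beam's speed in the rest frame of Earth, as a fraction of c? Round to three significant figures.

First combine the ion beam and relativistic rocket (S''→S'): u₁ = (0.485 + 0.6208)/(1 + 0.485×0.6208) = 1.1058/1.301088 = 0.8499.
Then combine with the cruiser (S'→S): u = (0.8499 + 0.734)/(1 + 0.8499×0.734) = 1.5839/1.6238266 = 0.97541.

0.975c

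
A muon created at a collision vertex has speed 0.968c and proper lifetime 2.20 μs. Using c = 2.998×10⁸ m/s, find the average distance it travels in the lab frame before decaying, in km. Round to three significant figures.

Lorentz factor: γ = (1 − 0.937024)^(−1/2) = 3.9849.
Lab-frame lifetime: Δt = γτ = 3.9849 × 2.20 μs = 8.7668 μs.
Distance: d = vΔt = 0.968 × 2.998×10⁸ m/s × 8.7668×10^-6 s = 2540 m = 2.54 km.

2.54 km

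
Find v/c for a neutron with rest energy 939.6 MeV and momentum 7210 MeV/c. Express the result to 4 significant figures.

0.9916

βγ = pc/(mc²) = 7210/939.6 = 7.6735.
Since γ² = 1 + (βγ)² = 59.8826, γ = √59.8826 = 7.73838, and β = (βγ)/γ = 7.6735/7.73838 = 0.9916.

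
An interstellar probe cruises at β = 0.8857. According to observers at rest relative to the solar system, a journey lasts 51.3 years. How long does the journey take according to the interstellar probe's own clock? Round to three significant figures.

23.8 years

With β = 0.8857, γ = 1/√(1 − 0.8857²) = 1/√0.21553551 = 2.154.
The moving clock records proper time: Δτ = Δt/γ = 51.3/2.154 = 23.8 years.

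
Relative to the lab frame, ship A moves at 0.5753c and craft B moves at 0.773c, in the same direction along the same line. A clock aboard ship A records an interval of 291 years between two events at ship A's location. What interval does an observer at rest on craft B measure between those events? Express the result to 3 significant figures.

311 years

Speed of ship A in craft B's frame: u = (v_A − v_B)/(1 − v_A v_B/c²) = (0.5753 − 0.773)/(1 − 0.5753×0.773) = −0.1977/0.5552931 = −0.35603; |u| = 0.35603c.
γ for this relative speed: γ = 1/√(1 − 0.126757) = 1.0701.
The clock on ship A records proper time, so craft B measures Δt = γΔτ = 1.0701 × 291 = 311 years.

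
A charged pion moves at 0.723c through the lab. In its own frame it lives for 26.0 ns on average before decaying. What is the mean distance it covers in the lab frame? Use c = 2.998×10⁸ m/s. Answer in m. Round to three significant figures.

γ = 1/√(1 − β²) = 1/√(1 − 0.522729) = 1/√0.477271 = 1/0.690848 = 1.4475.
Lab-frame lifetime: Δt = γτ = 1.4475 × 26.0 ns = 37.635 ns.
Distance: d = vΔt = 0.723 × 2.998×10⁸ m/s × 3.7635×10^-8 s = 8.16 m.

8.16 m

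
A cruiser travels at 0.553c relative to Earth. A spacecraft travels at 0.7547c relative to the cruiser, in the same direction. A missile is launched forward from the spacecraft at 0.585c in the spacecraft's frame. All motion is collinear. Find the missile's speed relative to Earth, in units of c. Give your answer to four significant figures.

Compose velocities in two stages. Stage 1 (into S'): u₁ = (0.585+0.7547)/(1+0.585×0.7547) = 0.92938.
Stage 2 (into S): u = (0.92938+0.553)/(1+0.92938×0.553) = 0.97915, so the speed is 0.9791c.

0.9791c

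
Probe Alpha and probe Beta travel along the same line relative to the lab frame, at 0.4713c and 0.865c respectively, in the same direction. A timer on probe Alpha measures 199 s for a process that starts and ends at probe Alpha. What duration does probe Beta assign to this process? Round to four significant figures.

266.3 s

Speed of probe Alpha in probe Beta's frame: u = (v_A − v_B)/(1 − v_A v_B/c²) = (0.4713 − 0.865)/(1 − 0.4713×0.865) = −0.3937/0.5923255 = −0.66467; |u| = 0.66467c.
γ for this relative speed: γ = 1/√(1 − 0.441786) = 1.3384.
The clock on probe Alpha records proper time, so probe Beta measures Δt = γΔτ = 1.3384 × 199 = 266.3 s.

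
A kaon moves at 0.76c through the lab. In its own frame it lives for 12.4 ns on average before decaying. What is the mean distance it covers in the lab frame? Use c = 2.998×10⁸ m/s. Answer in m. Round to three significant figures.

4.35 m

With β = 0.76, γ = 1/√(1 − 0.76²) = 1/√0.4224 = 1.5386.
Lab-frame lifetime: Δt = γτ = 1.5386 × 12.4 ns = 19.079 ns.
Distance: d = vΔt = 0.76 × 2.998×10⁸ m/s × 1.9079×10^-8 s = 4.35 m.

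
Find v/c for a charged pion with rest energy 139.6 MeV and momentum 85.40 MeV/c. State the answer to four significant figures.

pc/(mc²) = 85.40/139.6 = 0.61175 = βγ = β/√(1−β²).
So β² = x²/(1 + x²) with x = 0.61175: x² = 0.374238, β² = 0.374238/1.374238 = 0.272324, β = 0.5218.

0.5218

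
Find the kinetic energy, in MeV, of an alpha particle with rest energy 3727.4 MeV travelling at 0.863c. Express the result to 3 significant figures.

3650 MeV

γ = 1/√(1 − β²) = 1/√(1 − 0.744769) = 1/√0.255231 = 1/0.505204 = 1.9794.
Kinetic energy: K = (γ − 1)mc² = (1.9794 − 1) × 3727.4 MeV = 0.9794 × 3727.4 = 3650 MeV.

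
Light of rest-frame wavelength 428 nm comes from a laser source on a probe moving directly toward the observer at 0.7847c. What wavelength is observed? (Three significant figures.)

Relativistic Doppler for wavelength: λ_obs = λ_src · √((1−β)/(1+β)).
With β = 0.7847: factor = √(0.2153/1.7847) = 0.34733.
λ_obs = 428 × 0.34733 = 149 nm.

149 nm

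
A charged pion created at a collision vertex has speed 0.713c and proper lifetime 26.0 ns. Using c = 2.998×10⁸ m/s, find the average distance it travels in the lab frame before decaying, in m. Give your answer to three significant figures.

With β = 0.713, γ = 1/√(1 − 0.713²) = 1/√0.491631 = 1.4262.
Lab-frame lifetime: Δt = γτ = 1.4262 × 26.0 ns = 37.081 ns.
Distance: d = vΔt = 0.713 × 2.998×10⁸ m/s × 3.7081×10^-8 s = 7.93 m.

7.93 m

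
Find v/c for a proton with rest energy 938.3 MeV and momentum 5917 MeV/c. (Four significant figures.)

0.9877

βγ = pc/(mc²) = 5917/938.3 = 6.3061.
Since γ² = 1 + (βγ)² = 40.7669, γ = √40.7669 = 6.3849, and β = (βγ)/γ = 6.3061/6.3849 = 0.9877.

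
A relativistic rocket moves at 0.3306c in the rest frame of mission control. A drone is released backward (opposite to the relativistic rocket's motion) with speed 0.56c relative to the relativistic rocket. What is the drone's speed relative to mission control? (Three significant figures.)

0.282c

Relativistic velocity addition: u = (u' + v)/(1 + u'v/c²), with u' = −0.56c and v = 0.3306c.
Numerator: −0.56 + 0.3306 = −0.2294. Denominator: 1 + (−0.56)(0.3306) = 0.814864.
u = −0.2294/0.814864 = −0.28152, so the speed is 0.282c.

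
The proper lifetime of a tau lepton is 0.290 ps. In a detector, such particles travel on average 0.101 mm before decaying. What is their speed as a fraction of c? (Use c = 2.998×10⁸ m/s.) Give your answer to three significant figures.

d = βγcτ ⇒ βγ = d/(cτ) = 1.010×10^-4 m / (8.6942×10^-5 m) = 1.1617.
β = (βγ)/√(1+(βγ)²) = 1.1617/√2.34955 = 0.758.

0.758c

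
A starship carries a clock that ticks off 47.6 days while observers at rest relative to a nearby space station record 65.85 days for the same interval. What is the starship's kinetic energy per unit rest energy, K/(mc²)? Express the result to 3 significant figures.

The time-dilation ratio gives γ = 65.85/47.6 = 1.3834.
Since K = (γ−1)mc², K/(mc²) = 1.3834 − 1 = 0.383.

0.383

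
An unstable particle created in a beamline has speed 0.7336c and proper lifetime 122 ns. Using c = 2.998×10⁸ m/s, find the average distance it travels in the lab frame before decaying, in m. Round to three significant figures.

γ = 1/√(1 − β²) = 1/√(1 − 0.53816896) = 1/√0.46183104 = 1/0.679582 = 1.4715.
Lab-frame lifetime: Δt = γτ = 1.4715 × 122 ns = 179.52 ns.
Distance: d = vΔt = 0.7336 × 2.998×10⁸ m/s × 1.7952×10^-7 s = 39.5 m.

39.5 m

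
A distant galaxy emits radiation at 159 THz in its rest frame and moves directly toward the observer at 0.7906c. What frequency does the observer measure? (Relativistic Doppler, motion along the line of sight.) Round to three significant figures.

Relativistic Doppler (source moving toward): f_obs = f_src · √((1+β)/(1−β)).
With β = 0.7906: factor = √(1.7906/0.2094) = 2.9242.
f_obs = 159 × 2.9242 = 465 THz.

465 THz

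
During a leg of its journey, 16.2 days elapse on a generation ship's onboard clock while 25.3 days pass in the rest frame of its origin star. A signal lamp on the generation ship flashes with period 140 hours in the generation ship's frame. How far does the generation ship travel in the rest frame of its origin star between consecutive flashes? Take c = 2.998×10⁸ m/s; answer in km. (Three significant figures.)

The time-dilation ratio gives γ = 25.3/16.2 = 1.56173.
β = √(1 − 1/γ²) = 0.76811. Lab-frame period = γτ = 1.56173×140 hours = 218.64 hours. Distance = βc × γτ = 0.76811 × 2.998×10⁸ m/s × 787104 s = 1.8125×10^14 m = 1.81×10^11 km.

1.81×10^11 km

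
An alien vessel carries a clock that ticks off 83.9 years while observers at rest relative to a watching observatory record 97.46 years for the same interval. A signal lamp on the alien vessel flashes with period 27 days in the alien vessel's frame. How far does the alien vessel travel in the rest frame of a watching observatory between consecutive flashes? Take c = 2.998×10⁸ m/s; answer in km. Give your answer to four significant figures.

γ = Δt/Δτ = 97.46/83.9 = 1.16162.
β = √(1 − 1/γ²) = 0.50883. Lab-frame period = γτ = 1.16162×27 days = 31.364 days. Distance = βc × γτ = 0.50883 × 2.998×10⁸ m/s × 2709849.6 s = 4.1338×10^14 m = 4.134×10^11 km.

4.134×10^11 km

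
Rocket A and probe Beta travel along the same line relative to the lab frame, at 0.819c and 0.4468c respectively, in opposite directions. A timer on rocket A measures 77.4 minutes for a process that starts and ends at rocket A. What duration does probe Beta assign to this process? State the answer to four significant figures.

Speed of rocket A in probe Beta's frame: u = (v_A + v_B)/(1 + v_A v_B/c²) = (0.819 + 0.4468)/(1 + 0.819×0.4468) = 1.2658/1.3659292 = 0.9267; |u| = 0.9267c.
γ for this relative speed: γ = 1/√(1 − 0.858773) = 2.661.
Rocket A's interval is proper; time dilation gives Δt_B = γΔτ = 2.661 × 77.4 minutes = 206.0 minutes.

206.0 minutes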